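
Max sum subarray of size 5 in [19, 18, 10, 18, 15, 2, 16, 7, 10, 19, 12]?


[0:5]: 80
[1:6]: 63
[2:7]: 61
[3:8]: 58
[4:9]: 50
[5:10]: 54
[6:11]: 64

Max: 80 at [0:5]


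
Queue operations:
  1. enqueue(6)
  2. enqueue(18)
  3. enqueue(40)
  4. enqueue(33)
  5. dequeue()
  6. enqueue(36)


enqueue(6) -> [6]
enqueue(18) -> [6, 18]
enqueue(40) -> [6, 18, 40]
enqueue(33) -> [6, 18, 40, 33]
dequeue()->6, [18, 40, 33]
enqueue(36) -> [18, 40, 33, 36]

Final queue: [18, 40, 33, 36]


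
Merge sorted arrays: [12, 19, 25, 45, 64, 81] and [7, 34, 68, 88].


Take 7 from B
Take 12 from A
Take 19 from A
Take 25 from A
Take 34 from B
Take 45 from A
Take 64 from A
Take 68 from B
Take 81 from A

Merged: [7, 12, 19, 25, 34, 45, 64, 68, 81, 88]


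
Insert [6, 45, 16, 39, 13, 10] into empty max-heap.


Insert 6: [6]
Insert 45: [45, 6]
Insert 16: [45, 6, 16]
Insert 39: [45, 39, 16, 6]
Insert 13: [45, 39, 16, 6, 13]
Insert 10: [45, 39, 16, 6, 13, 10]

Final heap: [45, 39, 16, 6, 13, 10]


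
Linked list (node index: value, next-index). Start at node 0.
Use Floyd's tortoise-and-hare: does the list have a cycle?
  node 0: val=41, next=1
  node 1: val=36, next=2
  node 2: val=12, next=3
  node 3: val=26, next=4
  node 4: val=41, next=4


Floyd's tortoise (slow, +1) and hare (fast, +2):
  init: slow=0, fast=0
  step 1: slow=1, fast=2
  step 2: slow=2, fast=4
  step 3: slow=3, fast=4
  step 4: slow=4, fast=4
  slow == fast at node 4: cycle detected

Cycle: yes


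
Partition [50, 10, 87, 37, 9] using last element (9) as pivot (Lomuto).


Pivot: 9
Place pivot at 0: [9, 10, 87, 37, 50]

Partitioned: [9, 10, 87, 37, 50]


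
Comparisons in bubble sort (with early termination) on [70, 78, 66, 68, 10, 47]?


Algorithm: bubble sort (with early termination)
Input: [70, 78, 66, 68, 10, 47]
Sorted: [10, 47, 66, 68, 70, 78]

15


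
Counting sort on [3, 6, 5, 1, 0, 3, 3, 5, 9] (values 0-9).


Input: [3, 6, 5, 1, 0, 3, 3, 5, 9]
Counts: [1, 1, 0, 3, 0, 2, 1, 0, 0, 1]

Sorted: [0, 1, 3, 3, 3, 5, 5, 6, 9]


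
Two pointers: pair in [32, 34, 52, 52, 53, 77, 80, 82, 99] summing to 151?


lo=0(32)+hi=8(99)=131
lo=1(34)+hi=8(99)=133
lo=2(52)+hi=8(99)=151

Yes: 52+99=151


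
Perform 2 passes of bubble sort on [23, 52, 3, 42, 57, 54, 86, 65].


Initial: [23, 52, 3, 42, 57, 54, 86, 65]
Pass 1: [23, 3, 42, 52, 54, 57, 65, 86] (4 swaps)
Pass 2: [3, 23, 42, 52, 54, 57, 65, 86] (1 swaps)

After 2 passes: [3, 23, 42, 52, 54, 57, 65, 86]


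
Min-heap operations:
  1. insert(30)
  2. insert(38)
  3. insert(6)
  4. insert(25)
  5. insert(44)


insert(30) -> [30]
insert(38) -> [30, 38]
insert(6) -> [6, 38, 30]
insert(25) -> [6, 25, 30, 38]
insert(44) -> [6, 25, 30, 38, 44]

Final heap: [6, 25, 30, 38, 44]


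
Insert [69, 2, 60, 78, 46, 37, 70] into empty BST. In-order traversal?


Insert 69: root
Insert 2: L from 69
Insert 60: L from 69 -> R from 2
Insert 78: R from 69
Insert 46: L from 69 -> R from 2 -> L from 60
Insert 37: L from 69 -> R from 2 -> L from 60 -> L from 46
Insert 70: R from 69 -> L from 78

In-order: [2, 37, 46, 60, 69, 70, 78]


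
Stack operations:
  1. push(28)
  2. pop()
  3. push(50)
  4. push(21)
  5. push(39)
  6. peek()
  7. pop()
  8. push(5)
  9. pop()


push(28) -> [28]
pop()->28, []
push(50) -> [50]
push(21) -> [50, 21]
push(39) -> [50, 21, 39]
peek()->39
pop()->39, [50, 21]
push(5) -> [50, 21, 5]
pop()->5, [50, 21]

Final stack: [50, 21]


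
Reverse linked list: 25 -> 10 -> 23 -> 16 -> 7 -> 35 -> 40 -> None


Step 1: curr=25, set curr.next=prev(None) | reversed so far: 25
Step 2: curr=10, set curr.next=prev(25) | reversed so far: 10 -> 25
Step 3: curr=23, set curr.next=prev(10) | reversed so far: 23 -> 10 -> 25
Step 4: curr=16, set curr.next=prev(23) | reversed so far: 16 -> 23 -> 10 -> 25
Step 5: curr=7, set curr.next=prev(16) | reversed so far: 7 -> 16 -> 23 -> 10 -> 25
Step 6: curr=35, set curr.next=prev(7) | reversed so far: 35 -> 7 -> 16 -> 23 -> 10 -> 25
Step 7: curr=40, set curr.next=prev(35) | reversed so far: 40 -> 35 -> 7 -> 16 -> 23 -> 10 -> 25

40 -> 35 -> 7 -> 16 -> 23 -> 10 -> 25 -> None


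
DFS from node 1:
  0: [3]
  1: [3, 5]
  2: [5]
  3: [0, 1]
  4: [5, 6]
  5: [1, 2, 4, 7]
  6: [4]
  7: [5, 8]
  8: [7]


Visit 1, push [5, 3]
Visit 3, push [0]
Visit 0, push []
Visit 5, push [7, 4, 2]
Visit 2, push []
Visit 4, push [6]
Visit 6, push []
Visit 7, push [8]
Visit 8, push []

DFS order: [1, 3, 0, 5, 2, 4, 6, 7, 8]


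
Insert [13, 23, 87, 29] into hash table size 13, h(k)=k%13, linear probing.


Insert 13: h=0 -> slot 0
Insert 23: h=10 -> slot 10
Insert 87: h=9 -> slot 9
Insert 29: h=3 -> slot 3

Table: [13, None, None, 29, None, None, None, None, None, 87, 23, None, None]


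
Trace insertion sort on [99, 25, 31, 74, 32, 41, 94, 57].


Initial: [99, 25, 31, 74, 32, 41, 94, 57]
Insert 25: [25, 99, 31, 74, 32, 41, 94, 57]
Insert 31: [25, 31, 99, 74, 32, 41, 94, 57]
Insert 74: [25, 31, 74, 99, 32, 41, 94, 57]
Insert 32: [25, 31, 32, 74, 99, 41, 94, 57]
Insert 41: [25, 31, 32, 41, 74, 99, 94, 57]
Insert 94: [25, 31, 32, 41, 74, 94, 99, 57]
Insert 57: [25, 31, 32, 41, 57, 74, 94, 99]

Sorted: [25, 31, 32, 41, 57, 74, 94, 99]


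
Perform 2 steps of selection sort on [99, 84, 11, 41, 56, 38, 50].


Initial: [99, 84, 11, 41, 56, 38, 50]
Step 1: min=11 at 2
  Swap: [11, 84, 99, 41, 56, 38, 50]
Step 2: min=38 at 5
  Swap: [11, 38, 99, 41, 56, 84, 50]

After 2 steps: [11, 38, 99, 41, 56, 84, 50]


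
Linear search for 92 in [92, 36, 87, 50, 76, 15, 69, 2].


i=0: 92==92 found!

Found at 0, 1 comps


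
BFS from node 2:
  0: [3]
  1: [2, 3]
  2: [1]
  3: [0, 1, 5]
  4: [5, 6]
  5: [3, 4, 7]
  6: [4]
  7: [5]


Visit 2, enqueue [1]
Visit 1, enqueue [3]
Visit 3, enqueue [0, 5]
Visit 0, enqueue []
Visit 5, enqueue [4, 7]
Visit 4, enqueue [6]
Visit 7, enqueue []
Visit 6, enqueue []

BFS order: [2, 1, 3, 0, 5, 4, 7, 6]


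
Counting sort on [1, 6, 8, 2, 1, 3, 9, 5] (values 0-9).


Input: [1, 6, 8, 2, 1, 3, 9, 5]
Counts: [0, 2, 1, 1, 0, 1, 1, 0, 1, 1]

Sorted: [1, 1, 2, 3, 5, 6, 8, 9]


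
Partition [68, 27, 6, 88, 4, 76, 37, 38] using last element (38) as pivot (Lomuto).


Pivot: 38
  27 <= 38: swap -> [27, 68, 6, 88, 4, 76, 37, 38]
  6 <= 38: swap -> [27, 6, 68, 88, 4, 76, 37, 38]
  4 <= 38: swap -> [27, 6, 4, 88, 68, 76, 37, 38]
  37 <= 38: swap -> [27, 6, 4, 37, 68, 76, 88, 38]
Place pivot at 4: [27, 6, 4, 37, 38, 76, 88, 68]

Partitioned: [27, 6, 4, 37, 38, 76, 88, 68]


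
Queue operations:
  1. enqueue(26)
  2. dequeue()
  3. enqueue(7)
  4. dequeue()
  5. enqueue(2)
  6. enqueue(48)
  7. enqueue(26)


enqueue(26) -> [26]
dequeue()->26, []
enqueue(7) -> [7]
dequeue()->7, []
enqueue(2) -> [2]
enqueue(48) -> [2, 48]
enqueue(26) -> [2, 48, 26]

Final queue: [2, 48, 26]


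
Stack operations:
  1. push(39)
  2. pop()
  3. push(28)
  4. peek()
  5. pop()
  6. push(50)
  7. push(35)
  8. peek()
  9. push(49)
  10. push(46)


push(39) -> [39]
pop()->39, []
push(28) -> [28]
peek()->28
pop()->28, []
push(50) -> [50]
push(35) -> [50, 35]
peek()->35
push(49) -> [50, 35, 49]
push(46) -> [50, 35, 49, 46]

Final stack: [50, 35, 49, 46]


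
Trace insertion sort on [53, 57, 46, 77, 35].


Initial: [53, 57, 46, 77, 35]
Insert 57: [53, 57, 46, 77, 35]
Insert 46: [46, 53, 57, 77, 35]
Insert 77: [46, 53, 57, 77, 35]
Insert 35: [35, 46, 53, 57, 77]

Sorted: [35, 46, 53, 57, 77]


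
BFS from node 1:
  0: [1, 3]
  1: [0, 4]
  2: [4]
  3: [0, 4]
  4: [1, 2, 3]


Visit 1, enqueue [0, 4]
Visit 0, enqueue [3]
Visit 4, enqueue [2]
Visit 3, enqueue []
Visit 2, enqueue []

BFS order: [1, 0, 4, 3, 2]


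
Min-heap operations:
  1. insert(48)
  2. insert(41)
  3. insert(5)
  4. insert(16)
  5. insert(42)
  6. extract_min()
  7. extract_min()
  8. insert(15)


insert(48) -> [48]
insert(41) -> [41, 48]
insert(5) -> [5, 48, 41]
insert(16) -> [5, 16, 41, 48]
insert(42) -> [5, 16, 41, 48, 42]
extract_min()->5, [16, 42, 41, 48]
extract_min()->16, [41, 42, 48]
insert(15) -> [15, 41, 48, 42]

Final heap: [15, 41, 48, 42]


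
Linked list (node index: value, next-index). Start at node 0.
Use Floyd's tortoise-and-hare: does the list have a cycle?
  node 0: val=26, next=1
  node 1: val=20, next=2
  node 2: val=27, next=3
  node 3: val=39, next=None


Floyd's tortoise (slow, +1) and hare (fast, +2):
  init: slow=0, fast=0
  step 1: slow=1, fast=2
  step 2: fast 2->3->None, no cycle

Cycle: no


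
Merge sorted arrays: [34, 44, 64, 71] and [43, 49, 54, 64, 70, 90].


Take 34 from A
Take 43 from B
Take 44 from A
Take 49 from B
Take 54 from B
Take 64 from A
Take 64 from B
Take 70 from B
Take 71 from A

Merged: [34, 43, 44, 49, 54, 64, 64, 70, 71, 90]


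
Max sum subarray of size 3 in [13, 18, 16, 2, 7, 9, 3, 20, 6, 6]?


[0:3]: 47
[1:4]: 36
[2:5]: 25
[3:6]: 18
[4:7]: 19
[5:8]: 32
[6:9]: 29
[7:10]: 32

Max: 47 at [0:3]


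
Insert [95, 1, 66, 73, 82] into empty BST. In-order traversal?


Insert 95: root
Insert 1: L from 95
Insert 66: L from 95 -> R from 1
Insert 73: L from 95 -> R from 1 -> R from 66
Insert 82: L from 95 -> R from 1 -> R from 66 -> R from 73

In-order: [1, 66, 73, 82, 95]


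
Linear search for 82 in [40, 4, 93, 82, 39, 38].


i=0: 40!=82
i=1: 4!=82
i=2: 93!=82
i=3: 82==82 found!

Found at 3, 4 comps


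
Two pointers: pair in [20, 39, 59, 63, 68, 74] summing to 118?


lo=0(20)+hi=5(74)=94
lo=1(39)+hi=5(74)=113
lo=2(59)+hi=5(74)=133
lo=2(59)+hi=4(68)=127
lo=2(59)+hi=3(63)=122

No pair found


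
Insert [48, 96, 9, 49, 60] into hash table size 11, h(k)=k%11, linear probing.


Insert 48: h=4 -> slot 4
Insert 96: h=8 -> slot 8
Insert 9: h=9 -> slot 9
Insert 49: h=5 -> slot 5
Insert 60: h=5, 1 probes -> slot 6

Table: [None, None, None, None, 48, 49, 60, None, 96, 9, None]


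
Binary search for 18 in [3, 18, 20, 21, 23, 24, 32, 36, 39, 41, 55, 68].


Step 1: lo=0, hi=11, mid=5, val=24
Step 2: lo=0, hi=4, mid=2, val=20
Step 3: lo=0, hi=1, mid=0, val=3
Step 4: lo=1, hi=1, mid=1, val=18

Found at index 1


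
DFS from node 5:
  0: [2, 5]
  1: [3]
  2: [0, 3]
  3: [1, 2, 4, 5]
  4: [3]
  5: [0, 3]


Visit 5, push [3, 0]
Visit 0, push [2]
Visit 2, push [3]
Visit 3, push [4, 1]
Visit 1, push []
Visit 4, push []

DFS order: [5, 0, 2, 3, 1, 4]


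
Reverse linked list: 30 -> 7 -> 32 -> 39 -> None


Step 1: curr=30, set curr.next=prev(None) | reversed so far: 30
Step 2: curr=7, set curr.next=prev(30) | reversed so far: 7 -> 30
Step 3: curr=32, set curr.next=prev(7) | reversed so far: 32 -> 7 -> 30
Step 4: curr=39, set curr.next=prev(32) | reversed so far: 39 -> 32 -> 7 -> 30

39 -> 32 -> 7 -> 30 -> None


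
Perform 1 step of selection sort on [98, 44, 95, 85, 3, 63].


Initial: [98, 44, 95, 85, 3, 63]
Step 1: min=3 at 4
  Swap: [3, 44, 95, 85, 98, 63]

After 1 step: [3, 44, 95, 85, 98, 63]


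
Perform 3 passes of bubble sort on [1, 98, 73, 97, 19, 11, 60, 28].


Initial: [1, 98, 73, 97, 19, 11, 60, 28]
Pass 1: [1, 73, 97, 19, 11, 60, 28, 98] (6 swaps)
Pass 2: [1, 73, 19, 11, 60, 28, 97, 98] (4 swaps)
Pass 3: [1, 19, 11, 60, 28, 73, 97, 98] (4 swaps)

After 3 passes: [1, 19, 11, 60, 28, 73, 97, 98]


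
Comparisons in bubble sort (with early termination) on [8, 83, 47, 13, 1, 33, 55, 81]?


Algorithm: bubble sort (with early termination)
Input: [8, 83, 47, 13, 1, 33, 55, 81]
Sorted: [1, 8, 13, 33, 47, 55, 81, 83]

25


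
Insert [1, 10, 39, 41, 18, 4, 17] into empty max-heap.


Insert 1: [1]
Insert 10: [10, 1]
Insert 39: [39, 1, 10]
Insert 41: [41, 39, 10, 1]
Insert 18: [41, 39, 10, 1, 18]
Insert 4: [41, 39, 10, 1, 18, 4]
Insert 17: [41, 39, 17, 1, 18, 4, 10]

Final heap: [41, 39, 17, 1, 18, 4, 10]


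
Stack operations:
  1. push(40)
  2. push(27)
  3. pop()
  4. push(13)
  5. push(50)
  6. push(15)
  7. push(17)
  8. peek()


push(40) -> [40]
push(27) -> [40, 27]
pop()->27, [40]
push(13) -> [40, 13]
push(50) -> [40, 13, 50]
push(15) -> [40, 13, 50, 15]
push(17) -> [40, 13, 50, 15, 17]
peek()->17

Final stack: [40, 13, 50, 15, 17]


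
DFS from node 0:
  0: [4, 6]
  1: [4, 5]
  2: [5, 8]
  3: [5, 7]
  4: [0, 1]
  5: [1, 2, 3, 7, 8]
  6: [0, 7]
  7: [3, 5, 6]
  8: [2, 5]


Visit 0, push [6, 4]
Visit 4, push [1]
Visit 1, push [5]
Visit 5, push [8, 7, 3, 2]
Visit 2, push [8]
Visit 8, push []
Visit 3, push [7]
Visit 7, push [6]
Visit 6, push []

DFS order: [0, 4, 1, 5, 2, 8, 3, 7, 6]


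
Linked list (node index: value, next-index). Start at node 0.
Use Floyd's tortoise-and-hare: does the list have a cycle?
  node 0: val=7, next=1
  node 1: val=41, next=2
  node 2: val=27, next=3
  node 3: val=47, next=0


Floyd's tortoise (slow, +1) and hare (fast, +2):
  init: slow=0, fast=0
  step 1: slow=1, fast=2
  step 2: slow=2, fast=0
  step 3: slow=3, fast=2
  step 4: slow=0, fast=0
  slow == fast at node 0: cycle detected

Cycle: yes


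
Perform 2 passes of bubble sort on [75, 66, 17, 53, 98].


Initial: [75, 66, 17, 53, 98]
Pass 1: [66, 17, 53, 75, 98] (3 swaps)
Pass 2: [17, 53, 66, 75, 98] (2 swaps)

After 2 passes: [17, 53, 66, 75, 98]


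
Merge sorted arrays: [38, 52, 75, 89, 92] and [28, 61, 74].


Take 28 from B
Take 38 from A
Take 52 from A
Take 61 from B
Take 74 from B

Merged: [28, 38, 52, 61, 74, 75, 89, 92]


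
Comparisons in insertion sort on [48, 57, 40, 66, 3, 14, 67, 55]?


Algorithm: insertion sort
Input: [48, 57, 40, 66, 3, 14, 67, 55]
Sorted: [3, 14, 40, 48, 55, 57, 66, 67]

18


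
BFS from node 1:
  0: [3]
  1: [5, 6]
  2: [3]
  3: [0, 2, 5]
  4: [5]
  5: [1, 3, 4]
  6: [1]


Visit 1, enqueue [5, 6]
Visit 5, enqueue [3, 4]
Visit 6, enqueue []
Visit 3, enqueue [0, 2]
Visit 4, enqueue []
Visit 0, enqueue []
Visit 2, enqueue []

BFS order: [1, 5, 6, 3, 4, 0, 2]


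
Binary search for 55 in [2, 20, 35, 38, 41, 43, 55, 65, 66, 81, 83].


Step 1: lo=0, hi=10, mid=5, val=43
Step 2: lo=6, hi=10, mid=8, val=66
Step 3: lo=6, hi=7, mid=6, val=55

Found at index 6


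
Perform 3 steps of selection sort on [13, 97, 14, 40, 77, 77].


Initial: [13, 97, 14, 40, 77, 77]
Step 1: min=13 at 0
  Swap: [13, 97, 14, 40, 77, 77]
Step 2: min=14 at 2
  Swap: [13, 14, 97, 40, 77, 77]
Step 3: min=40 at 3
  Swap: [13, 14, 40, 97, 77, 77]

After 3 steps: [13, 14, 40, 97, 77, 77]


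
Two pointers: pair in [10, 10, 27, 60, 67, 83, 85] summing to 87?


lo=0(10)+hi=6(85)=95
lo=0(10)+hi=5(83)=93
lo=0(10)+hi=4(67)=77
lo=1(10)+hi=4(67)=77
lo=2(27)+hi=4(67)=94
lo=2(27)+hi=3(60)=87

Yes: 27+60=87


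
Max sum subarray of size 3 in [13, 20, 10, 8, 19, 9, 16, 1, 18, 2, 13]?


[0:3]: 43
[1:4]: 38
[2:5]: 37
[3:6]: 36
[4:7]: 44
[5:8]: 26
[6:9]: 35
[7:10]: 21
[8:11]: 33

Max: 44 at [4:7]


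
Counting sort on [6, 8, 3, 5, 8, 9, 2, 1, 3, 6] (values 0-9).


Input: [6, 8, 3, 5, 8, 9, 2, 1, 3, 6]
Counts: [0, 1, 1, 2, 0, 1, 2, 0, 2, 1]

Sorted: [1, 2, 3, 3, 5, 6, 6, 8, 8, 9]


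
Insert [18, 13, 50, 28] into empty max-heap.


Insert 18: [18]
Insert 13: [18, 13]
Insert 50: [50, 13, 18]
Insert 28: [50, 28, 18, 13]

Final heap: [50, 28, 18, 13]


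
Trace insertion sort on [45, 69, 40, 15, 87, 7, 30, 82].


Initial: [45, 69, 40, 15, 87, 7, 30, 82]
Insert 69: [45, 69, 40, 15, 87, 7, 30, 82]
Insert 40: [40, 45, 69, 15, 87, 7, 30, 82]
Insert 15: [15, 40, 45, 69, 87, 7, 30, 82]
Insert 87: [15, 40, 45, 69, 87, 7, 30, 82]
Insert 7: [7, 15, 40, 45, 69, 87, 30, 82]
Insert 30: [7, 15, 30, 40, 45, 69, 87, 82]
Insert 82: [7, 15, 30, 40, 45, 69, 82, 87]

Sorted: [7, 15, 30, 40, 45, 69, 82, 87]


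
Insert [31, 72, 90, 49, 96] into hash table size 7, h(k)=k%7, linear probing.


Insert 31: h=3 -> slot 3
Insert 72: h=2 -> slot 2
Insert 90: h=6 -> slot 6
Insert 49: h=0 -> slot 0
Insert 96: h=5 -> slot 5

Table: [49, None, 72, 31, None, 96, 90]


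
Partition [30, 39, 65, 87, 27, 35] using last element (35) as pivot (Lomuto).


Pivot: 35
  30 <= 35: advance i (no swap)
  27 <= 35: swap -> [30, 27, 65, 87, 39, 35]
Place pivot at 2: [30, 27, 35, 87, 39, 65]

Partitioned: [30, 27, 35, 87, 39, 65]


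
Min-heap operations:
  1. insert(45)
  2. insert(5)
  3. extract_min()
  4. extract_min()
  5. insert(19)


insert(45) -> [45]
insert(5) -> [5, 45]
extract_min()->5, [45]
extract_min()->45, []
insert(19) -> [19]

Final heap: [19]


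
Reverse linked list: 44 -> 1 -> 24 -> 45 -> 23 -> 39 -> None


Step 1: curr=44, set curr.next=prev(None) | reversed so far: 44
Step 2: curr=1, set curr.next=prev(44) | reversed so far: 1 -> 44
Step 3: curr=24, set curr.next=prev(1) | reversed so far: 24 -> 1 -> 44
Step 4: curr=45, set curr.next=prev(24) | reversed so far: 45 -> 24 -> 1 -> 44
Step 5: curr=23, set curr.next=prev(45) | reversed so far: 23 -> 45 -> 24 -> 1 -> 44
Step 6: curr=39, set curr.next=prev(23) | reversed so far: 39 -> 23 -> 45 -> 24 -> 1 -> 44

39 -> 23 -> 45 -> 24 -> 1 -> 44 -> None


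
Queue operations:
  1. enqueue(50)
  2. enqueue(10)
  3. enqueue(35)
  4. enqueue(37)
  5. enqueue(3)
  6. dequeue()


enqueue(50) -> [50]
enqueue(10) -> [50, 10]
enqueue(35) -> [50, 10, 35]
enqueue(37) -> [50, 10, 35, 37]
enqueue(3) -> [50, 10, 35, 37, 3]
dequeue()->50, [10, 35, 37, 3]

Final queue: [10, 35, 37, 3]


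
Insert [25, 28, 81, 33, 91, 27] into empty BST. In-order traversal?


Insert 25: root
Insert 28: R from 25
Insert 81: R from 25 -> R from 28
Insert 33: R from 25 -> R from 28 -> L from 81
Insert 91: R from 25 -> R from 28 -> R from 81
Insert 27: R from 25 -> L from 28

In-order: [25, 27, 28, 33, 81, 91]


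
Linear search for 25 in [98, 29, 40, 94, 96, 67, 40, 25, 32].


i=0: 98!=25
i=1: 29!=25
i=2: 40!=25
i=3: 94!=25
i=4: 96!=25
i=5: 67!=25
i=6: 40!=25
i=7: 25==25 found!

Found at 7, 8 comps


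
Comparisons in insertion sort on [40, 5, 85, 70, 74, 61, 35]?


Algorithm: insertion sort
Input: [40, 5, 85, 70, 74, 61, 35]
Sorted: [5, 35, 40, 61, 70, 74, 85]

16


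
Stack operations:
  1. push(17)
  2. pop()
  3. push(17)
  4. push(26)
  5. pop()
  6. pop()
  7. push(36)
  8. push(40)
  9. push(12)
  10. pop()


push(17) -> [17]
pop()->17, []
push(17) -> [17]
push(26) -> [17, 26]
pop()->26, [17]
pop()->17, []
push(36) -> [36]
push(40) -> [36, 40]
push(12) -> [36, 40, 12]
pop()->12, [36, 40]

Final stack: [36, 40]


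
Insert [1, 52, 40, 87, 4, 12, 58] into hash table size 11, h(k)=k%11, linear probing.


Insert 1: h=1 -> slot 1
Insert 52: h=8 -> slot 8
Insert 40: h=7 -> slot 7
Insert 87: h=10 -> slot 10
Insert 4: h=4 -> slot 4
Insert 12: h=1, 1 probes -> slot 2
Insert 58: h=3 -> slot 3

Table: [None, 1, 12, 58, 4, None, None, 40, 52, None, 87]


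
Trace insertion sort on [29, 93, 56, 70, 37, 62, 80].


Initial: [29, 93, 56, 70, 37, 62, 80]
Insert 93: [29, 93, 56, 70, 37, 62, 80]
Insert 56: [29, 56, 93, 70, 37, 62, 80]
Insert 70: [29, 56, 70, 93, 37, 62, 80]
Insert 37: [29, 37, 56, 70, 93, 62, 80]
Insert 62: [29, 37, 56, 62, 70, 93, 80]
Insert 80: [29, 37, 56, 62, 70, 80, 93]

Sorted: [29, 37, 56, 62, 70, 80, 93]


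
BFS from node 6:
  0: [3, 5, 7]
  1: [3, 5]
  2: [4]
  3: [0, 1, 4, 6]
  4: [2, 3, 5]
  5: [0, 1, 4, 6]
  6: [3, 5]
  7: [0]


Visit 6, enqueue [3, 5]
Visit 3, enqueue [0, 1, 4]
Visit 5, enqueue []
Visit 0, enqueue [7]
Visit 1, enqueue []
Visit 4, enqueue [2]
Visit 7, enqueue []
Visit 2, enqueue []

BFS order: [6, 3, 5, 0, 1, 4, 7, 2]


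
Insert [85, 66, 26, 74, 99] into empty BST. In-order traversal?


Insert 85: root
Insert 66: L from 85
Insert 26: L from 85 -> L from 66
Insert 74: L from 85 -> R from 66
Insert 99: R from 85

In-order: [26, 66, 74, 85, 99]


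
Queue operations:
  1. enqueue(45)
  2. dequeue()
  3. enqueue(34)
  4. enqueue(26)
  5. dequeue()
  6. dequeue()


enqueue(45) -> [45]
dequeue()->45, []
enqueue(34) -> [34]
enqueue(26) -> [34, 26]
dequeue()->34, [26]
dequeue()->26, []

Final queue: []


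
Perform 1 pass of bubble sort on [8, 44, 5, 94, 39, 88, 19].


Initial: [8, 44, 5, 94, 39, 88, 19]
Pass 1: [8, 5, 44, 39, 88, 19, 94] (4 swaps)

After 1 pass: [8, 5, 44, 39, 88, 19, 94]


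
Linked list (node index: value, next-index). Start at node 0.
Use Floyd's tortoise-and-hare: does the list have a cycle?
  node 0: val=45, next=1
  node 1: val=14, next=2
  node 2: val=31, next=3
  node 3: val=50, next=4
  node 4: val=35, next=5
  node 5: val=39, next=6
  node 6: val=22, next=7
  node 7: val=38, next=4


Floyd's tortoise (slow, +1) and hare (fast, +2):
  init: slow=0, fast=0
  step 1: slow=1, fast=2
  step 2: slow=2, fast=4
  step 3: slow=3, fast=6
  step 4: slow=4, fast=4
  slow == fast at node 4: cycle detected

Cycle: yes


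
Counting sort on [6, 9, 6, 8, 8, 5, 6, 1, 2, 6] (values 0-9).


Input: [6, 9, 6, 8, 8, 5, 6, 1, 2, 6]
Counts: [0, 1, 1, 0, 0, 1, 4, 0, 2, 1]

Sorted: [1, 2, 5, 6, 6, 6, 6, 8, 8, 9]


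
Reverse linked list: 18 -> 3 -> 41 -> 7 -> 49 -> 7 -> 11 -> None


Step 1: curr=18, set curr.next=prev(None) | reversed so far: 18
Step 2: curr=3, set curr.next=prev(18) | reversed so far: 3 -> 18
Step 3: curr=41, set curr.next=prev(3) | reversed so far: 41 -> 3 -> 18
Step 4: curr=7, set curr.next=prev(41) | reversed so far: 7 -> 41 -> 3 -> 18
Step 5: curr=49, set curr.next=prev(7) | reversed so far: 49 -> 7 -> 41 -> 3 -> 18
Step 6: curr=7, set curr.next=prev(49) | reversed so far: 7 -> 49 -> 7 -> 41 -> 3 -> 18
Step 7: curr=11, set curr.next=prev(7) | reversed so far: 11 -> 7 -> 49 -> 7 -> 41 -> 3 -> 18

11 -> 7 -> 49 -> 7 -> 41 -> 3 -> 18 -> None


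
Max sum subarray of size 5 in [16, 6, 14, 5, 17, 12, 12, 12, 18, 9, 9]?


[0:5]: 58
[1:6]: 54
[2:7]: 60
[3:8]: 58
[4:9]: 71
[5:10]: 63
[6:11]: 60

Max: 71 at [4:9]


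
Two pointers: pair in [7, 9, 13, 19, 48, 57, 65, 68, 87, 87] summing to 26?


lo=0(7)+hi=9(87)=94
lo=0(7)+hi=8(87)=94
lo=0(7)+hi=7(68)=75
lo=0(7)+hi=6(65)=72
lo=0(7)+hi=5(57)=64
lo=0(7)+hi=4(48)=55
lo=0(7)+hi=3(19)=26

Yes: 7+19=26


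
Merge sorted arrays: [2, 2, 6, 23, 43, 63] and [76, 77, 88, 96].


Take 2 from A
Take 2 from A
Take 6 from A
Take 23 from A
Take 43 from A
Take 63 from A

Merged: [2, 2, 6, 23, 43, 63, 76, 77, 88, 96]


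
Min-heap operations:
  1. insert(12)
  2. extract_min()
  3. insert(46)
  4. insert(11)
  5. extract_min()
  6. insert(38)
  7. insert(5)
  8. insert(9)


insert(12) -> [12]
extract_min()->12, []
insert(46) -> [46]
insert(11) -> [11, 46]
extract_min()->11, [46]
insert(38) -> [38, 46]
insert(5) -> [5, 46, 38]
insert(9) -> [5, 9, 38, 46]

Final heap: [5, 9, 38, 46]


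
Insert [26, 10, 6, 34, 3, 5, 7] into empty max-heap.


Insert 26: [26]
Insert 10: [26, 10]
Insert 6: [26, 10, 6]
Insert 34: [34, 26, 6, 10]
Insert 3: [34, 26, 6, 10, 3]
Insert 5: [34, 26, 6, 10, 3, 5]
Insert 7: [34, 26, 7, 10, 3, 5, 6]

Final heap: [34, 26, 7, 10, 3, 5, 6]


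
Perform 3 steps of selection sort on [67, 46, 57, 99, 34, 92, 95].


Initial: [67, 46, 57, 99, 34, 92, 95]
Step 1: min=34 at 4
  Swap: [34, 46, 57, 99, 67, 92, 95]
Step 2: min=46 at 1
  Swap: [34, 46, 57, 99, 67, 92, 95]
Step 3: min=57 at 2
  Swap: [34, 46, 57, 99, 67, 92, 95]

After 3 steps: [34, 46, 57, 99, 67, 92, 95]


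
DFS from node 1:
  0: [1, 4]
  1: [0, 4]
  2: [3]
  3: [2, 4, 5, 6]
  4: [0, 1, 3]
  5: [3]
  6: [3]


Visit 1, push [4, 0]
Visit 0, push [4]
Visit 4, push [3]
Visit 3, push [6, 5, 2]
Visit 2, push []
Visit 5, push []
Visit 6, push []

DFS order: [1, 0, 4, 3, 2, 5, 6]


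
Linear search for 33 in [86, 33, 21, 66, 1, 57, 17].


i=0: 86!=33
i=1: 33==33 found!

Found at 1, 2 comps


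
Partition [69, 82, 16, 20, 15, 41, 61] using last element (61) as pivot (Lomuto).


Pivot: 61
  16 <= 61: swap -> [16, 82, 69, 20, 15, 41, 61]
  20 <= 61: swap -> [16, 20, 69, 82, 15, 41, 61]
  15 <= 61: swap -> [16, 20, 15, 82, 69, 41, 61]
  41 <= 61: swap -> [16, 20, 15, 41, 69, 82, 61]
Place pivot at 4: [16, 20, 15, 41, 61, 82, 69]

Partitioned: [16, 20, 15, 41, 61, 82, 69]


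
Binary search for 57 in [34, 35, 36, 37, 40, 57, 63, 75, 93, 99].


Step 1: lo=0, hi=9, mid=4, val=40
Step 2: lo=5, hi=9, mid=7, val=75
Step 3: lo=5, hi=6, mid=5, val=57

Found at index 5


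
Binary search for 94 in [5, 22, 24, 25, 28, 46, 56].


Step 1: lo=0, hi=6, mid=3, val=25
Step 2: lo=4, hi=6, mid=5, val=46
Step 3: lo=6, hi=6, mid=6, val=56

Not found


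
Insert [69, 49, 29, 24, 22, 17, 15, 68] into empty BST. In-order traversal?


Insert 69: root
Insert 49: L from 69
Insert 29: L from 69 -> L from 49
Insert 24: L from 69 -> L from 49 -> L from 29
Insert 22: L from 69 -> L from 49 -> L from 29 -> L from 24
Insert 17: L from 69 -> L from 49 -> L from 29 -> L from 24 -> L from 22
Insert 15: L from 69 -> L from 49 -> L from 29 -> L from 24 -> L from 22 -> L from 17
Insert 68: L from 69 -> R from 49

In-order: [15, 17, 22, 24, 29, 49, 68, 69]


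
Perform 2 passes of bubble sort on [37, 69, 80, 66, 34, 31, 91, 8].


Initial: [37, 69, 80, 66, 34, 31, 91, 8]
Pass 1: [37, 69, 66, 34, 31, 80, 8, 91] (4 swaps)
Pass 2: [37, 66, 34, 31, 69, 8, 80, 91] (4 swaps)

After 2 passes: [37, 66, 34, 31, 69, 8, 80, 91]


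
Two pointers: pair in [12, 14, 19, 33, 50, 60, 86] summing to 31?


lo=0(12)+hi=6(86)=98
lo=0(12)+hi=5(60)=72
lo=0(12)+hi=4(50)=62
lo=0(12)+hi=3(33)=45
lo=0(12)+hi=2(19)=31

Yes: 12+19=31


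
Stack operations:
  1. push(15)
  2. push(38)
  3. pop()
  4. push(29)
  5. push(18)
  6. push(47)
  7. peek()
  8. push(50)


push(15) -> [15]
push(38) -> [15, 38]
pop()->38, [15]
push(29) -> [15, 29]
push(18) -> [15, 29, 18]
push(47) -> [15, 29, 18, 47]
peek()->47
push(50) -> [15, 29, 18, 47, 50]

Final stack: [15, 29, 18, 47, 50]


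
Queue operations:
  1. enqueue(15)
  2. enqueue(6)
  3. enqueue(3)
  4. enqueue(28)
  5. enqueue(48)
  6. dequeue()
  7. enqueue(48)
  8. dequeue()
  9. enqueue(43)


enqueue(15) -> [15]
enqueue(6) -> [15, 6]
enqueue(3) -> [15, 6, 3]
enqueue(28) -> [15, 6, 3, 28]
enqueue(48) -> [15, 6, 3, 28, 48]
dequeue()->15, [6, 3, 28, 48]
enqueue(48) -> [6, 3, 28, 48, 48]
dequeue()->6, [3, 28, 48, 48]
enqueue(43) -> [3, 28, 48, 48, 43]

Final queue: [3, 28, 48, 48, 43]


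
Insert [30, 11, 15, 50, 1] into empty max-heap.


Insert 30: [30]
Insert 11: [30, 11]
Insert 15: [30, 11, 15]
Insert 50: [50, 30, 15, 11]
Insert 1: [50, 30, 15, 11, 1]

Final heap: [50, 30, 15, 11, 1]


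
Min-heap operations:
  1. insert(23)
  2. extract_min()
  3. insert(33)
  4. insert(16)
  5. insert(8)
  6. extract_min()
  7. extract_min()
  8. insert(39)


insert(23) -> [23]
extract_min()->23, []
insert(33) -> [33]
insert(16) -> [16, 33]
insert(8) -> [8, 33, 16]
extract_min()->8, [16, 33]
extract_min()->16, [33]
insert(39) -> [33, 39]

Final heap: [33, 39]


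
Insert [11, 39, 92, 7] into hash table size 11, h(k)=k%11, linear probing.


Insert 11: h=0 -> slot 0
Insert 39: h=6 -> slot 6
Insert 92: h=4 -> slot 4
Insert 7: h=7 -> slot 7

Table: [11, None, None, None, 92, None, 39, 7, None, None, None]


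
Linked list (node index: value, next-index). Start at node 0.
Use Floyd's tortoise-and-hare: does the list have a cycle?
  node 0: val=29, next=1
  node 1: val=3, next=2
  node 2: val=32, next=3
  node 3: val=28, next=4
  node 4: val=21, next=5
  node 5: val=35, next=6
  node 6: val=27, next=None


Floyd's tortoise (slow, +1) and hare (fast, +2):
  init: slow=0, fast=0
  step 1: slow=1, fast=2
  step 2: slow=2, fast=4
  step 3: slow=3, fast=6
  step 4: fast -> None, no cycle

Cycle: no


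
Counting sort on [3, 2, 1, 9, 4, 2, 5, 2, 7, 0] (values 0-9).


Input: [3, 2, 1, 9, 4, 2, 5, 2, 7, 0]
Counts: [1, 1, 3, 1, 1, 1, 0, 1, 0, 1]

Sorted: [0, 1, 2, 2, 2, 3, 4, 5, 7, 9]


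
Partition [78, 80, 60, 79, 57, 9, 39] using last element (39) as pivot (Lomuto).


Pivot: 39
  9 <= 39: swap -> [9, 80, 60, 79, 57, 78, 39]
Place pivot at 1: [9, 39, 60, 79, 57, 78, 80]

Partitioned: [9, 39, 60, 79, 57, 78, 80]


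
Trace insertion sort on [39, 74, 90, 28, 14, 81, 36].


Initial: [39, 74, 90, 28, 14, 81, 36]
Insert 74: [39, 74, 90, 28, 14, 81, 36]
Insert 90: [39, 74, 90, 28, 14, 81, 36]
Insert 28: [28, 39, 74, 90, 14, 81, 36]
Insert 14: [14, 28, 39, 74, 90, 81, 36]
Insert 81: [14, 28, 39, 74, 81, 90, 36]
Insert 36: [14, 28, 36, 39, 74, 81, 90]

Sorted: [14, 28, 36, 39, 74, 81, 90]


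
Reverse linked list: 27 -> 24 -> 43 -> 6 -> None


Step 1: curr=27, set curr.next=prev(None) | reversed so far: 27
Step 2: curr=24, set curr.next=prev(27) | reversed so far: 24 -> 27
Step 3: curr=43, set curr.next=prev(24) | reversed so far: 43 -> 24 -> 27
Step 4: curr=6, set curr.next=prev(43) | reversed so far: 6 -> 43 -> 24 -> 27

6 -> 43 -> 24 -> 27 -> None


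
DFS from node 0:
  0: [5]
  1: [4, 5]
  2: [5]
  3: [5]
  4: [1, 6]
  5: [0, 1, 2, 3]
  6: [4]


Visit 0, push [5]
Visit 5, push [3, 2, 1]
Visit 1, push [4]
Visit 4, push [6]
Visit 6, push []
Visit 2, push []
Visit 3, push []

DFS order: [0, 5, 1, 4, 6, 2, 3]


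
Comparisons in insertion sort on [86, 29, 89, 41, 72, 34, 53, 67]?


Algorithm: insertion sort
Input: [86, 29, 89, 41, 72, 34, 53, 67]
Sorted: [29, 34, 41, 53, 67, 72, 86, 89]

21


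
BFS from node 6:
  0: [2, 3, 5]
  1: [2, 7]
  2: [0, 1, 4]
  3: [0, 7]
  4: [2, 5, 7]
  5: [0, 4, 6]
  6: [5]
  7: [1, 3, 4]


Visit 6, enqueue [5]
Visit 5, enqueue [0, 4]
Visit 0, enqueue [2, 3]
Visit 4, enqueue [7]
Visit 2, enqueue [1]
Visit 3, enqueue []
Visit 7, enqueue []
Visit 1, enqueue []

BFS order: [6, 5, 0, 4, 2, 3, 7, 1]


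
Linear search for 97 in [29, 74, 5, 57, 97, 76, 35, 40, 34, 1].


i=0: 29!=97
i=1: 74!=97
i=2: 5!=97
i=3: 57!=97
i=4: 97==97 found!

Found at 4, 5 comps


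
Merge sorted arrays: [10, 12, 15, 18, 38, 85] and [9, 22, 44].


Take 9 from B
Take 10 from A
Take 12 from A
Take 15 from A
Take 18 from A
Take 22 from B
Take 38 from A
Take 44 from B

Merged: [9, 10, 12, 15, 18, 22, 38, 44, 85]


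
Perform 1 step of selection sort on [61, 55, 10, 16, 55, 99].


Initial: [61, 55, 10, 16, 55, 99]
Step 1: min=10 at 2
  Swap: [10, 55, 61, 16, 55, 99]

After 1 step: [10, 55, 61, 16, 55, 99]


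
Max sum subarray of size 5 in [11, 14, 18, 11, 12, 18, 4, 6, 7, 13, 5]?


[0:5]: 66
[1:6]: 73
[2:7]: 63
[3:8]: 51
[4:9]: 47
[5:10]: 48
[6:11]: 35

Max: 73 at [1:6]


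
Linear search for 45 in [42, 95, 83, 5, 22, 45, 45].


i=0: 42!=45
i=1: 95!=45
i=2: 83!=45
i=3: 5!=45
i=4: 22!=45
i=5: 45==45 found!

Found at 5, 6 comps


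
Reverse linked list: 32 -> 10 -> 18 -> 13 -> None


Step 1: curr=32, set curr.next=prev(None) | reversed so far: 32
Step 2: curr=10, set curr.next=prev(32) | reversed so far: 10 -> 32
Step 3: curr=18, set curr.next=prev(10) | reversed so far: 18 -> 10 -> 32
Step 4: curr=13, set curr.next=prev(18) | reversed so far: 13 -> 18 -> 10 -> 32

13 -> 18 -> 10 -> 32 -> None


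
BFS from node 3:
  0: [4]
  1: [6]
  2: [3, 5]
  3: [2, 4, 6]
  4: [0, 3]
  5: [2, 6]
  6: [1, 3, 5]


Visit 3, enqueue [2, 4, 6]
Visit 2, enqueue [5]
Visit 4, enqueue [0]
Visit 6, enqueue [1]
Visit 5, enqueue []
Visit 0, enqueue []
Visit 1, enqueue []

BFS order: [3, 2, 4, 6, 5, 0, 1]


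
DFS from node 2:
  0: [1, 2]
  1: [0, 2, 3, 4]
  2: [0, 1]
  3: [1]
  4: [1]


Visit 2, push [1, 0]
Visit 0, push [1]
Visit 1, push [4, 3]
Visit 3, push []
Visit 4, push []

DFS order: [2, 0, 1, 3, 4]


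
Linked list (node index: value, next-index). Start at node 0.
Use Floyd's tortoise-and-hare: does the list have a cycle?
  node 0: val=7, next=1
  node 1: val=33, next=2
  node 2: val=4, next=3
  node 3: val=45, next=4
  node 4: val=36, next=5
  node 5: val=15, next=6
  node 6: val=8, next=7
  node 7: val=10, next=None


Floyd's tortoise (slow, +1) and hare (fast, +2):
  init: slow=0, fast=0
  step 1: slow=1, fast=2
  step 2: slow=2, fast=4
  step 3: slow=3, fast=6
  step 4: fast 6->7->None, no cycle

Cycle: no


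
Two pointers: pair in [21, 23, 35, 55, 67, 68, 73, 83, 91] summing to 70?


lo=0(21)+hi=8(91)=112
lo=0(21)+hi=7(83)=104
lo=0(21)+hi=6(73)=94
lo=0(21)+hi=5(68)=89
lo=0(21)+hi=4(67)=88
lo=0(21)+hi=3(55)=76
lo=0(21)+hi=2(35)=56
lo=1(23)+hi=2(35)=58

No pair found


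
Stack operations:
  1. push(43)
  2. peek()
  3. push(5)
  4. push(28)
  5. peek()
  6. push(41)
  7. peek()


push(43) -> [43]
peek()->43
push(5) -> [43, 5]
push(28) -> [43, 5, 28]
peek()->28
push(41) -> [43, 5, 28, 41]
peek()->41

Final stack: [43, 5, 28, 41]


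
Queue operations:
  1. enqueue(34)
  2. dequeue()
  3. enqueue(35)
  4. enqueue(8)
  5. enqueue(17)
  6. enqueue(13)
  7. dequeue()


enqueue(34) -> [34]
dequeue()->34, []
enqueue(35) -> [35]
enqueue(8) -> [35, 8]
enqueue(17) -> [35, 8, 17]
enqueue(13) -> [35, 8, 17, 13]
dequeue()->35, [8, 17, 13]

Final queue: [8, 17, 13]


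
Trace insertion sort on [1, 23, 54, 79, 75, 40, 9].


Initial: [1, 23, 54, 79, 75, 40, 9]
Insert 23: [1, 23, 54, 79, 75, 40, 9]
Insert 54: [1, 23, 54, 79, 75, 40, 9]
Insert 79: [1, 23, 54, 79, 75, 40, 9]
Insert 75: [1, 23, 54, 75, 79, 40, 9]
Insert 40: [1, 23, 40, 54, 75, 79, 9]
Insert 9: [1, 9, 23, 40, 54, 75, 79]

Sorted: [1, 9, 23, 40, 54, 75, 79]


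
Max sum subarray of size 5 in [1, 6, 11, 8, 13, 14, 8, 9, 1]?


[0:5]: 39
[1:6]: 52
[2:7]: 54
[3:8]: 52
[4:9]: 45

Max: 54 at [2:7]


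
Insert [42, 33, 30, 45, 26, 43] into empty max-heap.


Insert 42: [42]
Insert 33: [42, 33]
Insert 30: [42, 33, 30]
Insert 45: [45, 42, 30, 33]
Insert 26: [45, 42, 30, 33, 26]
Insert 43: [45, 42, 43, 33, 26, 30]

Final heap: [45, 42, 43, 33, 26, 30]


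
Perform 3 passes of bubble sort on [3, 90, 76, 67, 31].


Initial: [3, 90, 76, 67, 31]
Pass 1: [3, 76, 67, 31, 90] (3 swaps)
Pass 2: [3, 67, 31, 76, 90] (2 swaps)
Pass 3: [3, 31, 67, 76, 90] (1 swaps)

After 3 passes: [3, 31, 67, 76, 90]


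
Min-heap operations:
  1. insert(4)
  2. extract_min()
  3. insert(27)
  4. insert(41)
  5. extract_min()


insert(4) -> [4]
extract_min()->4, []
insert(27) -> [27]
insert(41) -> [27, 41]
extract_min()->27, [41]

Final heap: [41]


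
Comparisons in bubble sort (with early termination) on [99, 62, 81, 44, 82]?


Algorithm: bubble sort (with early termination)
Input: [99, 62, 81, 44, 82]
Sorted: [44, 62, 81, 82, 99]

10


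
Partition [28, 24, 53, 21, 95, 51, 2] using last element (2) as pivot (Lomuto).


Pivot: 2
Place pivot at 0: [2, 24, 53, 21, 95, 51, 28]

Partitioned: [2, 24, 53, 21, 95, 51, 28]


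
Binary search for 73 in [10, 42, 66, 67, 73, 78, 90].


Step 1: lo=0, hi=6, mid=3, val=67
Step 2: lo=4, hi=6, mid=5, val=78
Step 3: lo=4, hi=4, mid=4, val=73

Found at index 4


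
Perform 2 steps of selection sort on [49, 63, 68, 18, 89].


Initial: [49, 63, 68, 18, 89]
Step 1: min=18 at 3
  Swap: [18, 63, 68, 49, 89]
Step 2: min=49 at 3
  Swap: [18, 49, 68, 63, 89]

After 2 steps: [18, 49, 68, 63, 89]


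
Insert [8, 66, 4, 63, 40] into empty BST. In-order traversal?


Insert 8: root
Insert 66: R from 8
Insert 4: L from 8
Insert 63: R from 8 -> L from 66
Insert 40: R from 8 -> L from 66 -> L from 63

In-order: [4, 8, 40, 63, 66]


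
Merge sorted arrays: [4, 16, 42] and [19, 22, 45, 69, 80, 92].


Take 4 from A
Take 16 from A
Take 19 from B
Take 22 from B
Take 42 from A

Merged: [4, 16, 19, 22, 42, 45, 69, 80, 92]


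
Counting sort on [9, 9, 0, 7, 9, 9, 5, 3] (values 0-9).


Input: [9, 9, 0, 7, 9, 9, 5, 3]
Counts: [1, 0, 0, 1, 0, 1, 0, 1, 0, 4]

Sorted: [0, 3, 5, 7, 9, 9, 9, 9]


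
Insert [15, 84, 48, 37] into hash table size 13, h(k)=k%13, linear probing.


Insert 15: h=2 -> slot 2
Insert 84: h=6 -> slot 6
Insert 48: h=9 -> slot 9
Insert 37: h=11 -> slot 11

Table: [None, None, 15, None, None, None, 84, None, None, 48, None, 37, None]


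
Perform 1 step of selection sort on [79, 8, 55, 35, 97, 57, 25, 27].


Initial: [79, 8, 55, 35, 97, 57, 25, 27]
Step 1: min=8 at 1
  Swap: [8, 79, 55, 35, 97, 57, 25, 27]

After 1 step: [8, 79, 55, 35, 97, 57, 25, 27]


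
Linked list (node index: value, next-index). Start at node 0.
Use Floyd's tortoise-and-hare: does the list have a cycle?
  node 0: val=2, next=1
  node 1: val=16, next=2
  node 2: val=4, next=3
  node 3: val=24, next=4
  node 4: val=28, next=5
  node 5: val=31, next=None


Floyd's tortoise (slow, +1) and hare (fast, +2):
  init: slow=0, fast=0
  step 1: slow=1, fast=2
  step 2: slow=2, fast=4
  step 3: fast 4->5->None, no cycle

Cycle: no


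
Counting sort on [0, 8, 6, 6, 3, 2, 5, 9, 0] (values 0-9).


Input: [0, 8, 6, 6, 3, 2, 5, 9, 0]
Counts: [2, 0, 1, 1, 0, 1, 2, 0, 1, 1]

Sorted: [0, 0, 2, 3, 5, 6, 6, 8, 9]


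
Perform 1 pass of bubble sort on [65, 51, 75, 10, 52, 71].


Initial: [65, 51, 75, 10, 52, 71]
Pass 1: [51, 65, 10, 52, 71, 75] (4 swaps)

After 1 pass: [51, 65, 10, 52, 71, 75]


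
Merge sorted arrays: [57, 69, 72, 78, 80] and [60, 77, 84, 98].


Take 57 from A
Take 60 from B
Take 69 from A
Take 72 from A
Take 77 from B
Take 78 from A
Take 80 from A

Merged: [57, 60, 69, 72, 77, 78, 80, 84, 98]


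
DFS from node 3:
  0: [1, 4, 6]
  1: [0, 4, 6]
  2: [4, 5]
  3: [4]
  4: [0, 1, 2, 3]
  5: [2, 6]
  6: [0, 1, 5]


Visit 3, push [4]
Visit 4, push [2, 1, 0]
Visit 0, push [6, 1]
Visit 1, push [6]
Visit 6, push [5]
Visit 5, push [2]
Visit 2, push []

DFS order: [3, 4, 0, 1, 6, 5, 2]


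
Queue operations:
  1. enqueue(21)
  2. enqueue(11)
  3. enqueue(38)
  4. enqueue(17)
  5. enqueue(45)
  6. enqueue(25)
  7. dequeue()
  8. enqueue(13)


enqueue(21) -> [21]
enqueue(11) -> [21, 11]
enqueue(38) -> [21, 11, 38]
enqueue(17) -> [21, 11, 38, 17]
enqueue(45) -> [21, 11, 38, 17, 45]
enqueue(25) -> [21, 11, 38, 17, 45, 25]
dequeue()->21, [11, 38, 17, 45, 25]
enqueue(13) -> [11, 38, 17, 45, 25, 13]

Final queue: [11, 38, 17, 45, 25, 13]


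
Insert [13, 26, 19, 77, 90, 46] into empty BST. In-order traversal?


Insert 13: root
Insert 26: R from 13
Insert 19: R from 13 -> L from 26
Insert 77: R from 13 -> R from 26
Insert 90: R from 13 -> R from 26 -> R from 77
Insert 46: R from 13 -> R from 26 -> L from 77

In-order: [13, 19, 26, 46, 77, 90]


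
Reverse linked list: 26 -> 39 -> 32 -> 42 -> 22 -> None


Step 1: curr=26, set curr.next=prev(None) | reversed so far: 26
Step 2: curr=39, set curr.next=prev(26) | reversed so far: 39 -> 26
Step 3: curr=32, set curr.next=prev(39) | reversed so far: 32 -> 39 -> 26
Step 4: curr=42, set curr.next=prev(32) | reversed so far: 42 -> 32 -> 39 -> 26
Step 5: curr=22, set curr.next=prev(42) | reversed so far: 22 -> 42 -> 32 -> 39 -> 26

22 -> 42 -> 32 -> 39 -> 26 -> None


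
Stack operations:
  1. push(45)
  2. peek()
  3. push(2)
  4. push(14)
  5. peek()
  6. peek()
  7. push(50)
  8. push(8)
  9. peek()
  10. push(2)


push(45) -> [45]
peek()->45
push(2) -> [45, 2]
push(14) -> [45, 2, 14]
peek()->14
peek()->14
push(50) -> [45, 2, 14, 50]
push(8) -> [45, 2, 14, 50, 8]
peek()->8
push(2) -> [45, 2, 14, 50, 8, 2]

Final stack: [45, 2, 14, 50, 8, 2]


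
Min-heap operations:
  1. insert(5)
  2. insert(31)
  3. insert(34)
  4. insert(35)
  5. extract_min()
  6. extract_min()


insert(5) -> [5]
insert(31) -> [5, 31]
insert(34) -> [5, 31, 34]
insert(35) -> [5, 31, 34, 35]
extract_min()->5, [31, 35, 34]
extract_min()->31, [34, 35]

Final heap: [34, 35]


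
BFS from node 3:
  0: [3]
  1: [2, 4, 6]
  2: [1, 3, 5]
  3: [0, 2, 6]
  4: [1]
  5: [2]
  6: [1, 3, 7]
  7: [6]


Visit 3, enqueue [0, 2, 6]
Visit 0, enqueue []
Visit 2, enqueue [1, 5]
Visit 6, enqueue [7]
Visit 1, enqueue [4]
Visit 5, enqueue []
Visit 7, enqueue []
Visit 4, enqueue []

BFS order: [3, 0, 2, 6, 1, 5, 7, 4]


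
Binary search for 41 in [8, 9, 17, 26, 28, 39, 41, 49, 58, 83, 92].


Step 1: lo=0, hi=10, mid=5, val=39
Step 2: lo=6, hi=10, mid=8, val=58
Step 3: lo=6, hi=7, mid=6, val=41

Found at index 6


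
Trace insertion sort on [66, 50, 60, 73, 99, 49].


Initial: [66, 50, 60, 73, 99, 49]
Insert 50: [50, 66, 60, 73, 99, 49]
Insert 60: [50, 60, 66, 73, 99, 49]
Insert 73: [50, 60, 66, 73, 99, 49]
Insert 99: [50, 60, 66, 73, 99, 49]
Insert 49: [49, 50, 60, 66, 73, 99]

Sorted: [49, 50, 60, 66, 73, 99]


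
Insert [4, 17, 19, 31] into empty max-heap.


Insert 4: [4]
Insert 17: [17, 4]
Insert 19: [19, 4, 17]
Insert 31: [31, 19, 17, 4]

Final heap: [31, 19, 17, 4]
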